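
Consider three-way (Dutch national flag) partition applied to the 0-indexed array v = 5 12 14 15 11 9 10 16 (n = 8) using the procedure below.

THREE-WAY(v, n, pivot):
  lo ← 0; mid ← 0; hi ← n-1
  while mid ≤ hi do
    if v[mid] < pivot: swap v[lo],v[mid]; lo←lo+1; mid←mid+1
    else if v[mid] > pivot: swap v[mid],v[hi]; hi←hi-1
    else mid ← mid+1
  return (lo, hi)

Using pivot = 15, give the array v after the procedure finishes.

pivot = 15; lo=0, mid=0, hi=7
v[mid]=5<15: swap v[0],v[0]; lo=1,mid=1 → 5 12 14 15 11 9 10 16
v[mid]=12<15: swap v[1],v[1]; lo=2,mid=2 → 5 12 14 15 11 9 10 16
v[mid]=14<15: swap v[2],v[2]; lo=3,mid=3 → 5 12 14 15 11 9 10 16
v[mid]=15=15: mid=4
v[mid]=11<15: swap v[3],v[4]; lo=4,mid=5 → 5 12 14 11 15 9 10 16
v[mid]=9<15: swap v[4],v[5]; lo=5,mid=6 → 5 12 14 11 9 15 10 16
v[mid]=10<15: swap v[5],v[6]; lo=6,mid=7 → 5 12 14 11 9 10 15 16
v[mid]=16>15: swap v[7],v[7]; hi=6 → 5 12 14 11 9 10 15 16
end: lo=6, hi=6; v = 5 12 14 11 9 10 15 16

5 12 14 11 9 10 15 16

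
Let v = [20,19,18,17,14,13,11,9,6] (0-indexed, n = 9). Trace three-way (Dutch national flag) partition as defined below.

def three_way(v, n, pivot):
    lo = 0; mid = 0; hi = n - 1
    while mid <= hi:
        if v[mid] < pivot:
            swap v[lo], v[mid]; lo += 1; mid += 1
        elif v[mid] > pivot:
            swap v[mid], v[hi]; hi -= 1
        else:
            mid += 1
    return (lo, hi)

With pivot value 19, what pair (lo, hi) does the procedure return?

pivot = 19; lo=0, mid=0, hi=8
v[mid]=20>19: swap v[0],v[8]; hi=7 → [6,19,18,17,14,13,11,9,20]
v[mid]=6<19: swap v[0],v[0]; lo=1,mid=1 → [6,19,18,17,14,13,11,9,20]
v[mid]=19=19: mid=2
v[mid]=18<19: swap v[1],v[2]; lo=2,mid=3 → [6,18,19,17,14,13,11,9,20]
v[mid]=17<19: swap v[2],v[3]; lo=3,mid=4 → [6,18,17,19,14,13,11,9,20]
v[mid]=14<19: swap v[3],v[4]; lo=4,mid=5 → [6,18,17,14,19,13,11,9,20]
v[mid]=13<19: swap v[4],v[5]; lo=5,mid=6 → [6,18,17,14,13,19,11,9,20]
v[mid]=11<19: swap v[5],v[6]; lo=6,mid=7 → [6,18,17,14,13,11,19,9,20]
v[mid]=9<19: swap v[6],v[7]; lo=7,mid=8 → [6,18,17,14,13,11,9,19,20]
end: lo=7, hi=7; v = [6,18,17,14,13,11,9,19,20]

(7, 7)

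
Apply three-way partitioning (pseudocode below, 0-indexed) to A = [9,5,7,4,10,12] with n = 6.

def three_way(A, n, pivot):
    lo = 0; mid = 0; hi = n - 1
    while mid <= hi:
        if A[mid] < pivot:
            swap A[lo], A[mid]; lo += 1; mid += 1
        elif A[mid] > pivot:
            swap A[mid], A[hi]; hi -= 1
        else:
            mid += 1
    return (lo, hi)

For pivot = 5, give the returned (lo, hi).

pivot = 5; lo=0, mid=0, hi=5
A[mid]=9>5: swap A[0],A[5]; hi=4 → [12,5,7,4,10,9]
A[mid]=12>5: swap A[0],A[4]; hi=3 → [10,5,7,4,12,9]
A[mid]=10>5: swap A[0],A[3]; hi=2 → [4,5,7,10,12,9]
A[mid]=4<5: swap A[0],A[0]; lo=1,mid=1 → [4,5,7,10,12,9]
A[mid]=5=5: mid=2
A[mid]=7>5: swap A[2],A[2]; hi=1 → [4,5,7,10,12,9]
end: lo=1, hi=1; A = [4,5,7,10,12,9]

(1, 1)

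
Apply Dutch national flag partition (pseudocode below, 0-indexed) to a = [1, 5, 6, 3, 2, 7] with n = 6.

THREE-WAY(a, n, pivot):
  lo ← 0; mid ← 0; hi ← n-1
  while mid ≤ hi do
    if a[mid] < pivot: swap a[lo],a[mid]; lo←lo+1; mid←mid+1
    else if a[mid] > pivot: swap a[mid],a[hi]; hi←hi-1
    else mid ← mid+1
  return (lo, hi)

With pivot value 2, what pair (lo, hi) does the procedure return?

lo=0 mid=0 hi=5
1<2: swap(0,0), lo=1 mid=1 ⇒ [1, 5, 6, 3, 2, 7]
5>2: swap(1,5), hi=4 ⇒ [1, 7, 6, 3, 2, 5]
7>2: swap(1,4), hi=3 ⇒ [1, 2, 6, 3, 7, 5]
2=2: mid=2
6>2: swap(2,3), hi=2 ⇒ [1, 2, 3, 6, 7, 5]
3>2: swap(2,2), hi=1 ⇒ [1, 2, 3, 6, 7, 5]
done. lo=1 hi=1; a=[1, 2, 3, 6, 7, 5]

(1, 1)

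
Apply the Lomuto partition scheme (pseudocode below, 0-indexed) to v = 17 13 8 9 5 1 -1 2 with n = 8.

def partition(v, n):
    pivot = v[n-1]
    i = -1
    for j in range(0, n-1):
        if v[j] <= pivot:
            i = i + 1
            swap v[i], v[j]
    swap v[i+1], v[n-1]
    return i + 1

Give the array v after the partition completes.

pivot=2, i=-1
j=0: 17>2, skip
j=1: 13>2, skip
j=2: 8>2, skip
j=3: 9>2, skip
j=4: 5>2, skip
j=5: 1≤2, i=0, swap(0,5) ⇒ 1 13 8 9 5 17 -1 2
j=6: -1≤2, i=1, swap(1,6) ⇒ 1 -1 8 9 5 17 13 2
swap(2,7) ⇒ 1 -1 2 9 5 17 13 8; return 2

1 -1 2 9 5 17 13 8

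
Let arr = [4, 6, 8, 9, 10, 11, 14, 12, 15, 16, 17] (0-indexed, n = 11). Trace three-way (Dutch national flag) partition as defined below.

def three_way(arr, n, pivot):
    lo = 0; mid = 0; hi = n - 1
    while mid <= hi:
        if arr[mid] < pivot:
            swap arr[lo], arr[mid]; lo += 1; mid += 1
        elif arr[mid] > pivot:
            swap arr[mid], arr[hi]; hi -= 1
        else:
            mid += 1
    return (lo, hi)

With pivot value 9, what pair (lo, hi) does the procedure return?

(3, 3)

pivot = 9; lo=0, mid=0, hi=10
arr[mid]=4<9: swap arr[0],arr[0]; lo=1,mid=1 → [4, 6, 8, 9, 10, 11, 14, 12, 15, 16, 17]
arr[mid]=6<9: swap arr[1],arr[1]; lo=2,mid=2 → [4, 6, 8, 9, 10, 11, 14, 12, 15, 16, 17]
arr[mid]=8<9: swap arr[2],arr[2]; lo=3,mid=3 → [4, 6, 8, 9, 10, 11, 14, 12, 15, 16, 17]
arr[mid]=9=9: mid=4
arr[mid]=10>9: swap arr[4],arr[10]; hi=9 → [4, 6, 8, 9, 17, 11, 14, 12, 15, 16, 10]
arr[mid]=17>9: swap arr[4],arr[9]; hi=8 → [4, 6, 8, 9, 16, 11, 14, 12, 15, 17, 10]
arr[mid]=16>9: swap arr[4],arr[8]; hi=7 → [4, 6, 8, 9, 15, 11, 14, 12, 16, 17, 10]
arr[mid]=15>9: swap arr[4],arr[7]; hi=6 → [4, 6, 8, 9, 12, 11, 14, 15, 16, 17, 10]
arr[mid]=12>9: swap arr[4],arr[6]; hi=5 → [4, 6, 8, 9, 14, 11, 12, 15, 16, 17, 10]
arr[mid]=14>9: swap arr[4],arr[5]; hi=4 → [4, 6, 8, 9, 11, 14, 12, 15, 16, 17, 10]
arr[mid]=11>9: swap arr[4],arr[4]; hi=3 → [4, 6, 8, 9, 11, 14, 12, 15, 16, 17, 10]
end: lo=3, hi=3; arr = [4, 6, 8, 9, 11, 14, 12, 15, 16, 17, 10]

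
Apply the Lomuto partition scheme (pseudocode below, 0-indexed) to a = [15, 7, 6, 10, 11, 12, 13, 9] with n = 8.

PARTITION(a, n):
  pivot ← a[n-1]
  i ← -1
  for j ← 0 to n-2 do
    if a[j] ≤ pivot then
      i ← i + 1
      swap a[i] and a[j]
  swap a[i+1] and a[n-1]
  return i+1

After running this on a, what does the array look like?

pivot = a[7] = 9; i = -1
j=0: a[0]=15 > 9 → no swap
j=1: a[1]=7 ≤ 9 → i=0, swap a[0],a[1] → [7, 15, 6, 10, 11, 12, 13, 9]
j=2: a[2]=6 ≤ 9 → i=1, swap a[1],a[2] → [7, 6, 15, 10, 11, 12, 13, 9]
j=3: a[3]=10 > 9 → no swap
j=4: a[4]=11 > 9 → no swap
j=5: a[5]=12 > 9 → no swap
j=6: a[6]=13 > 9 → no swap
final swap a[2],a[7] → [7, 6, 9, 10, 11, 12, 13, 15]; return 2

[7, 6, 9, 10, 11, 12, 13, 15]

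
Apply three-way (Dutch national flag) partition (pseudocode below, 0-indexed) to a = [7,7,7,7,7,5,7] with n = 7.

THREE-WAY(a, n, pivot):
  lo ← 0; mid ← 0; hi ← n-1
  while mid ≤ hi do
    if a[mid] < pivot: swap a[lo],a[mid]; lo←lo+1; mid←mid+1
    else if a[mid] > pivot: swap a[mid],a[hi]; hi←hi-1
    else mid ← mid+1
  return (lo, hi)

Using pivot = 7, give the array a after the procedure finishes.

lo=0 mid=0 hi=6
7=7: mid=1
7=7: mid=2
7=7: mid=3
7=7: mid=4
7=7: mid=5
5<7: swap(0,5), lo=1 mid=6 ⇒ [5,7,7,7,7,7,7]
7=7: mid=7
done. lo=1 hi=6; a=[5,7,7,7,7,7,7]

[5,7,7,7,7,7,7]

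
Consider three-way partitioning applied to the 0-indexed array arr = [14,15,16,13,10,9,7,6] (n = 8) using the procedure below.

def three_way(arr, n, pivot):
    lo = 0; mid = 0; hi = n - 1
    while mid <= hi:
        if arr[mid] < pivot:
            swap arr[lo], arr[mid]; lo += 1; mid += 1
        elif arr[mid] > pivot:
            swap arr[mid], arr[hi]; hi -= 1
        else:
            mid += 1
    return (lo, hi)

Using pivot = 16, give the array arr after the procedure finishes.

[14,15,13,10,9,7,6,16]

pivot = 16; lo=0, mid=0, hi=7
arr[mid]=14<16: swap arr[0],arr[0]; lo=1,mid=1 → [14,15,16,13,10,9,7,6]
arr[mid]=15<16: swap arr[1],arr[1]; lo=2,mid=2 → [14,15,16,13,10,9,7,6]
arr[mid]=16=16: mid=3
arr[mid]=13<16: swap arr[2],arr[3]; lo=3,mid=4 → [14,15,13,16,10,9,7,6]
arr[mid]=10<16: swap arr[3],arr[4]; lo=4,mid=5 → [14,15,13,10,16,9,7,6]
arr[mid]=9<16: swap arr[4],arr[5]; lo=5,mid=6 → [14,15,13,10,9,16,7,6]
arr[mid]=7<16: swap arr[5],arr[6]; lo=6,mid=7 → [14,15,13,10,9,7,16,6]
arr[mid]=6<16: swap arr[6],arr[7]; lo=7,mid=8 → [14,15,13,10,9,7,6,16]
end: lo=7, hi=7; arr = [14,15,13,10,9,7,6,16]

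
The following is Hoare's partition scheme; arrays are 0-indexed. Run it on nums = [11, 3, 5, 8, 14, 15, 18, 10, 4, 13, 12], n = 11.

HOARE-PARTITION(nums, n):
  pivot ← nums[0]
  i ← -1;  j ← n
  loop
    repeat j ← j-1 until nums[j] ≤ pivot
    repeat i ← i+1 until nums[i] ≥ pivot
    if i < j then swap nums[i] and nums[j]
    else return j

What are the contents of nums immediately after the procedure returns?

[4, 3, 5, 8, 10, 15, 18, 14, 11, 13, 12]

pivot=11
j stops at 8 (4), i stops at 0 (11); swap ⇒ [4, 3, 5, 8, 14, 15, 18, 10, 11, 13, 12]
j stops at 7 (10), i stops at 4 (14); swap ⇒ [4, 3, 5, 8, 10, 15, 18, 14, 11, 13, 12]
j stops at 4, i stops at 5; i≥j ⇒ return 4. nums=[4, 3, 5, 8, 10, 15, 18, 14, 11, 13, 12]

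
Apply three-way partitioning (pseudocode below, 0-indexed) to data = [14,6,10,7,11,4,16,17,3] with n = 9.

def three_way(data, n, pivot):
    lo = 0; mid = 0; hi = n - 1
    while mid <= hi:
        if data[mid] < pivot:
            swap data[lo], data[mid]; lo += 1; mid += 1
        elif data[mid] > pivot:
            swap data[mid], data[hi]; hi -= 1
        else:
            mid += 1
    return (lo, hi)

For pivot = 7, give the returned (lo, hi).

(3, 3)

pivot = 7; lo=0, mid=0, hi=8
data[mid]=14>7: swap data[0],data[8]; hi=7 → [3,6,10,7,11,4,16,17,14]
data[mid]=3<7: swap data[0],data[0]; lo=1,mid=1 → [3,6,10,7,11,4,16,17,14]
data[mid]=6<7: swap data[1],data[1]; lo=2,mid=2 → [3,6,10,7,11,4,16,17,14]
data[mid]=10>7: swap data[2],data[7]; hi=6 → [3,6,17,7,11,4,16,10,14]
data[mid]=17>7: swap data[2],data[6]; hi=5 → [3,6,16,7,11,4,17,10,14]
data[mid]=16>7: swap data[2],data[5]; hi=4 → [3,6,4,7,11,16,17,10,14]
data[mid]=4<7: swap data[2],data[2]; lo=3,mid=3 → [3,6,4,7,11,16,17,10,14]
data[mid]=7=7: mid=4
data[mid]=11>7: swap data[4],data[4]; hi=3 → [3,6,4,7,11,16,17,10,14]
end: lo=3, hi=3; data = [3,6,4,7,11,16,17,10,14]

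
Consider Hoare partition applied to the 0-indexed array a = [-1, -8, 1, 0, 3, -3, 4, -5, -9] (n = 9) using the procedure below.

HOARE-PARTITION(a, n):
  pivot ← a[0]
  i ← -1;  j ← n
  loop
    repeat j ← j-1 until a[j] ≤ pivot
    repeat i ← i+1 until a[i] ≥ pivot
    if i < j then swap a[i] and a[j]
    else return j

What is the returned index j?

3

pivot=-1
j stops at 8 (-9), i stops at 0 (-1); swap ⇒ [-9, -8, 1, 0, 3, -3, 4, -5, -1]
j stops at 7 (-5), i stops at 2 (1); swap ⇒ [-9, -8, -5, 0, 3, -3, 4, 1, -1]
j stops at 5 (-3), i stops at 3 (0); swap ⇒ [-9, -8, -5, -3, 3, 0, 4, 1, -1]
j stops at 3, i stops at 4; i≥j ⇒ return 3. a=[-9, -8, -5, -3, 3, 0, 4, 1, -1]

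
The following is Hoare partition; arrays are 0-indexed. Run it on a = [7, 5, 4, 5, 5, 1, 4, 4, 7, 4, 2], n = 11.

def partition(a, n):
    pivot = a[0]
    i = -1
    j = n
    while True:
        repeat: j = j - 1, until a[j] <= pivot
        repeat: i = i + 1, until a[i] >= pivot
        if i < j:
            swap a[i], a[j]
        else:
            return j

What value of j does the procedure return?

8

pivot=7
j stops at 10 (2), i stops at 0 (7); swap ⇒ [2, 5, 4, 5, 5, 1, 4, 4, 7, 4, 7]
j stops at 9 (4), i stops at 8 (7); swap ⇒ [2, 5, 4, 5, 5, 1, 4, 4, 4, 7, 7]
j stops at 8, i stops at 9; i≥j ⇒ return 8. a=[2, 5, 4, 5, 5, 1, 4, 4, 4, 7, 7]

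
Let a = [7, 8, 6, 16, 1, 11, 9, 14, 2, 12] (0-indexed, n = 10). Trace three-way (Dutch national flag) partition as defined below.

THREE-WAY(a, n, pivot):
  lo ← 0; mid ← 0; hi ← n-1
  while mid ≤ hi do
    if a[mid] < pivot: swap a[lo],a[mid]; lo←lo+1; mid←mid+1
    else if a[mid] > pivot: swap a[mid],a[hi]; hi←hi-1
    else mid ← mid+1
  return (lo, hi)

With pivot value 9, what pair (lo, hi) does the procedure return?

pivot = 9; lo=0, mid=0, hi=9
a[mid]=7<9: swap a[0],a[0]; lo=1,mid=1 → [7, 8, 6, 16, 1, 11, 9, 14, 2, 12]
a[mid]=8<9: swap a[1],a[1]; lo=2,mid=2 → [7, 8, 6, 16, 1, 11, 9, 14, 2, 12]
a[mid]=6<9: swap a[2],a[2]; lo=3,mid=3 → [7, 8, 6, 16, 1, 11, 9, 14, 2, 12]
a[mid]=16>9: swap a[3],a[9]; hi=8 → [7, 8, 6, 12, 1, 11, 9, 14, 2, 16]
a[mid]=12>9: swap a[3],a[8]; hi=7 → [7, 8, 6, 2, 1, 11, 9, 14, 12, 16]
a[mid]=2<9: swap a[3],a[3]; lo=4,mid=4 → [7, 8, 6, 2, 1, 11, 9, 14, 12, 16]
a[mid]=1<9: swap a[4],a[4]; lo=5,mid=5 → [7, 8, 6, 2, 1, 11, 9, 14, 12, 16]
a[mid]=11>9: swap a[5],a[7]; hi=6 → [7, 8, 6, 2, 1, 14, 9, 11, 12, 16]
a[mid]=14>9: swap a[5],a[6]; hi=5 → [7, 8, 6, 2, 1, 9, 14, 11, 12, 16]
a[mid]=9=9: mid=6
end: lo=5, hi=5; a = [7, 8, 6, 2, 1, 9, 14, 11, 12, 16]

(5, 5)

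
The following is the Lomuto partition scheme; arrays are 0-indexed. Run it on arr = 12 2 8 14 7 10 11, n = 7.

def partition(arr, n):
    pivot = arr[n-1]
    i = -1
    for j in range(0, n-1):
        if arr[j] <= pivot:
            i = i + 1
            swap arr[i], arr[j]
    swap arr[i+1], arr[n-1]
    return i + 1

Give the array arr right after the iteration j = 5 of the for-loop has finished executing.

pivot=11, i=-1
j=0: 12>11, skip
j=1: 2≤11, i=0, swap(0,1) ⇒ 2 12 8 14 7 10 11
j=2: 8≤11, i=1, swap(1,2) ⇒ 2 8 12 14 7 10 11
j=3: 14>11, skip
j=4: 7≤11, i=2, swap(2,4) ⇒ 2 8 7 14 12 10 11
j=5: 10≤11, i=3, swap(3,5) ⇒ 2 8 7 10 12 14 11
(after j=5) arr = 2 8 7 10 12 14 11

2 8 7 10 12 14 11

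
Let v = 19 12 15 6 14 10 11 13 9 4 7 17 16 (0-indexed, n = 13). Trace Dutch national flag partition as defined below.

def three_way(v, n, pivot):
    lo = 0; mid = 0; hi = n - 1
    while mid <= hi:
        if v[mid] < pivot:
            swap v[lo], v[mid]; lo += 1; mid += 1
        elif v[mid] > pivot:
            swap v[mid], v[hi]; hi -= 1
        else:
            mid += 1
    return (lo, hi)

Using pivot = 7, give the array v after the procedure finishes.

4 6 7 14 10 11 13 9 15 12 17 16 19

lo=0 mid=0 hi=12
19>7: swap(0,12), hi=11 ⇒ 16 12 15 6 14 10 11 13 9 4 7 17 19
16>7: swap(0,11), hi=10 ⇒ 17 12 15 6 14 10 11 13 9 4 7 16 19
17>7: swap(0,10), hi=9 ⇒ 7 12 15 6 14 10 11 13 9 4 17 16 19
7=7: mid=1
12>7: swap(1,9), hi=8 ⇒ 7 4 15 6 14 10 11 13 9 12 17 16 19
4<7: swap(0,1), lo=1 mid=2 ⇒ 4 7 15 6 14 10 11 13 9 12 17 16 19
15>7: swap(2,8), hi=7 ⇒ 4 7 9 6 14 10 11 13 15 12 17 16 19
9>7: swap(2,7), hi=6 ⇒ 4 7 13 6 14 10 11 9 15 12 17 16 19
13>7: swap(2,6), hi=5 ⇒ 4 7 11 6 14 10 13 9 15 12 17 16 19
11>7: swap(2,5), hi=4 ⇒ 4 7 10 6 14 11 13 9 15 12 17 16 19
10>7: swap(2,4), hi=3 ⇒ 4 7 14 6 10 11 13 9 15 12 17 16 19
14>7: swap(2,3), hi=2 ⇒ 4 7 6 14 10 11 13 9 15 12 17 16 19
6<7: swap(1,2), lo=2 mid=3 ⇒ 4 6 7 14 10 11 13 9 15 12 17 16 19
done. lo=2 hi=2; v=4 6 7 14 10 11 13 9 15 12 17 16 19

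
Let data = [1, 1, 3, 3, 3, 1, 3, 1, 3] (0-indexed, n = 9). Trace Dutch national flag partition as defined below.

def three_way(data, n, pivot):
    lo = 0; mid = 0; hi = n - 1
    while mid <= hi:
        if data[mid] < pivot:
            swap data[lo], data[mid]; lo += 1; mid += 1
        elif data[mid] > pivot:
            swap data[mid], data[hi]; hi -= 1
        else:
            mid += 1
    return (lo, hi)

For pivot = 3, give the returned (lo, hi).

pivot = 3; lo=0, mid=0, hi=8
data[mid]=1<3: swap data[0],data[0]; lo=1,mid=1 → [1, 1, 3, 3, 3, 1, 3, 1, 3]
data[mid]=1<3: swap data[1],data[1]; lo=2,mid=2 → [1, 1, 3, 3, 3, 1, 3, 1, 3]
data[mid]=3=3: mid=3
data[mid]=3=3: mid=4
data[mid]=3=3: mid=5
data[mid]=1<3: swap data[2],data[5]; lo=3,mid=6 → [1, 1, 1, 3, 3, 3, 3, 1, 3]
data[mid]=3=3: mid=7
data[mid]=1<3: swap data[3],data[7]; lo=4,mid=8 → [1, 1, 1, 1, 3, 3, 3, 3, 3]
data[mid]=3=3: mid=9
end: lo=4, hi=8; data = [1, 1, 1, 1, 3, 3, 3, 3, 3]

(4, 8)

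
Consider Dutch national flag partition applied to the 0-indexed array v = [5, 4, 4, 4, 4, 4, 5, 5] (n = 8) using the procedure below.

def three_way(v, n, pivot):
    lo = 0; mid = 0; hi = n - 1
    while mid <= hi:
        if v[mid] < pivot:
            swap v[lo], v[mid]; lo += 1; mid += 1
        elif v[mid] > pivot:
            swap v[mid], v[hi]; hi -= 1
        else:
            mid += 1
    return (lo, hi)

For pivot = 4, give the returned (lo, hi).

pivot = 4; lo=0, mid=0, hi=7
v[mid]=5>4: swap v[0],v[7]; hi=6 → [5, 4, 4, 4, 4, 4, 5, 5]
v[mid]=5>4: swap v[0],v[6]; hi=5 → [5, 4, 4, 4, 4, 4, 5, 5]
v[mid]=5>4: swap v[0],v[5]; hi=4 → [4, 4, 4, 4, 4, 5, 5, 5]
v[mid]=4=4: mid=1
v[mid]=4=4: mid=2
v[mid]=4=4: mid=3
v[mid]=4=4: mid=4
v[mid]=4=4: mid=5
end: lo=0, hi=4; v = [4, 4, 4, 4, 4, 5, 5, 5]

(0, 4)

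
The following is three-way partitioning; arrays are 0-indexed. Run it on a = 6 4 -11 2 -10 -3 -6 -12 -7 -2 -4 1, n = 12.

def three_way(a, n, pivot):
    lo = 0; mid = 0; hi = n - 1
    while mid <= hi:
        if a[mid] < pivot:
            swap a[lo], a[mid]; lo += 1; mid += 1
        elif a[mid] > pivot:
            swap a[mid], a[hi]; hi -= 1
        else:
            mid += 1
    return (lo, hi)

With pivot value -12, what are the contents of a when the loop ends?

-12 -11 2 -10 -3 -6 4 -7 -2 -4 1 6

lo=0 mid=0 hi=11
6>-12: swap(0,11), hi=10 ⇒ 1 4 -11 2 -10 -3 -6 -12 -7 -2 -4 6
1>-12: swap(0,10), hi=9 ⇒ -4 4 -11 2 -10 -3 -6 -12 -7 -2 1 6
-4>-12: swap(0,9), hi=8 ⇒ -2 4 -11 2 -10 -3 -6 -12 -7 -4 1 6
-2>-12: swap(0,8), hi=7 ⇒ -7 4 -11 2 -10 -3 -6 -12 -2 -4 1 6
-7>-12: swap(0,7), hi=6 ⇒ -12 4 -11 2 -10 -3 -6 -7 -2 -4 1 6
-12=-12: mid=1
4>-12: swap(1,6), hi=5 ⇒ -12 -6 -11 2 -10 -3 4 -7 -2 -4 1 6
-6>-12: swap(1,5), hi=4 ⇒ -12 -3 -11 2 -10 -6 4 -7 -2 -4 1 6
-3>-12: swap(1,4), hi=3 ⇒ -12 -10 -11 2 -3 -6 4 -7 -2 -4 1 6
-10>-12: swap(1,3), hi=2 ⇒ -12 2 -11 -10 -3 -6 4 -7 -2 -4 1 6
2>-12: swap(1,2), hi=1 ⇒ -12 -11 2 -10 -3 -6 4 -7 -2 -4 1 6
-11>-12: swap(1,1), hi=0 ⇒ -12 -11 2 -10 -3 -6 4 -7 -2 -4 1 6
done. lo=0 hi=0; a=-12 -11 2 -10 -3 -6 4 -7 -2 -4 1 6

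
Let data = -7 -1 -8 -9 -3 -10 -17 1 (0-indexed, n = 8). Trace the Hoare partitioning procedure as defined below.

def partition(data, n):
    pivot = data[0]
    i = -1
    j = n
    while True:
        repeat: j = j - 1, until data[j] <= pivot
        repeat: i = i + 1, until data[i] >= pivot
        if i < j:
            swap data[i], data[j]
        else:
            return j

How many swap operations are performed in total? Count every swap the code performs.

2

pivot=-7
j stops at 6 (-17), i stops at 0 (-7); swap ⇒ -17 -1 -8 -9 -3 -10 -7 1
j stops at 5 (-10), i stops at 1 (-1); swap ⇒ -17 -10 -8 -9 -3 -1 -7 1
j stops at 3, i stops at 4; i≥j ⇒ return 3. data=-17 -10 -8 -9 -3 -1 -7 1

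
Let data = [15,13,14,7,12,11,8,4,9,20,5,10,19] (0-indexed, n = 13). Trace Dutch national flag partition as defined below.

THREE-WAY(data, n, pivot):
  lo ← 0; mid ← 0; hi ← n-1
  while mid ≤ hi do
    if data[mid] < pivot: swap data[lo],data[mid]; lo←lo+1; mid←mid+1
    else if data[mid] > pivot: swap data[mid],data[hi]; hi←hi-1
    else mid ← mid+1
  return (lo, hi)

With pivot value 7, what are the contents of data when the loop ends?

[5,4,7,12,11,8,14,9,20,13,10,19,15]

pivot = 7; lo=0, mid=0, hi=12
data[mid]=15>7: swap data[0],data[12]; hi=11 → [19,13,14,7,12,11,8,4,9,20,5,10,15]
data[mid]=19>7: swap data[0],data[11]; hi=10 → [10,13,14,7,12,11,8,4,9,20,5,19,15]
data[mid]=10>7: swap data[0],data[10]; hi=9 → [5,13,14,7,12,11,8,4,9,20,10,19,15]
data[mid]=5<7: swap data[0],data[0]; lo=1,mid=1 → [5,13,14,7,12,11,8,4,9,20,10,19,15]
data[mid]=13>7: swap data[1],data[9]; hi=8 → [5,20,14,7,12,11,8,4,9,13,10,19,15]
data[mid]=20>7: swap data[1],data[8]; hi=7 → [5,9,14,7,12,11,8,4,20,13,10,19,15]
data[mid]=9>7: swap data[1],data[7]; hi=6 → [5,4,14,7,12,11,8,9,20,13,10,19,15]
data[mid]=4<7: swap data[1],data[1]; lo=2,mid=2 → [5,4,14,7,12,11,8,9,20,13,10,19,15]
data[mid]=14>7: swap data[2],data[6]; hi=5 → [5,4,8,7,12,11,14,9,20,13,10,19,15]
data[mid]=8>7: swap data[2],data[5]; hi=4 → [5,4,11,7,12,8,14,9,20,13,10,19,15]
data[mid]=11>7: swap data[2],data[4]; hi=3 → [5,4,12,7,11,8,14,9,20,13,10,19,15]
data[mid]=12>7: swap data[2],data[3]; hi=2 → [5,4,7,12,11,8,14,9,20,13,10,19,15]
data[mid]=7=7: mid=3
end: lo=2, hi=2; data = [5,4,7,12,11,8,14,9,20,13,10,19,15]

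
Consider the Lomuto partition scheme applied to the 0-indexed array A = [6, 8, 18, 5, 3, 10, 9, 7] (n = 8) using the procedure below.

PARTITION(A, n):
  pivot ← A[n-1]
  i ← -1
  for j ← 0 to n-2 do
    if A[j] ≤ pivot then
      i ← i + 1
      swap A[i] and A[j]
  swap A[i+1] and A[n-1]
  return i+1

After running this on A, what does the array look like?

pivot=7, i=-1
j=0: 6≤7, i=0, swap(0,0) ⇒ [6, 8, 18, 5, 3, 10, 9, 7]
j=1: 8>7, skip
j=2: 18>7, skip
j=3: 5≤7, i=1, swap(1,3) ⇒ [6, 5, 18, 8, 3, 10, 9, 7]
j=4: 3≤7, i=2, swap(2,4) ⇒ [6, 5, 3, 8, 18, 10, 9, 7]
j=5: 10>7, skip
j=6: 9>7, skip
swap(3,7) ⇒ [6, 5, 3, 7, 18, 10, 9, 8]; return 3

[6, 5, 3, 7, 18, 10, 9, 8]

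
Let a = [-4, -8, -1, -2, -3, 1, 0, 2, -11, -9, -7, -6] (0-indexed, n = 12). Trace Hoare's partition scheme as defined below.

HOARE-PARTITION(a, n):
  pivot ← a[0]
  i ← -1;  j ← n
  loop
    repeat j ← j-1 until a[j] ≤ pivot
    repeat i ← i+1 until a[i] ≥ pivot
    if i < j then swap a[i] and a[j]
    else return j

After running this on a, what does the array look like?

pivot=-4
j stops at 11 (-6), i stops at 0 (-4); swap ⇒ [-6, -8, -1, -2, -3, 1, 0, 2, -11, -9, -7, -4]
j stops at 10 (-7), i stops at 2 (-1); swap ⇒ [-6, -8, -7, -2, -3, 1, 0, 2, -11, -9, -1, -4]
j stops at 9 (-9), i stops at 3 (-2); swap ⇒ [-6, -8, -7, -9, -3, 1, 0, 2, -11, -2, -1, -4]
j stops at 8 (-11), i stops at 4 (-3); swap ⇒ [-6, -8, -7, -9, -11, 1, 0, 2, -3, -2, -1, -4]
j stops at 4, i stops at 5; i≥j ⇒ return 4. a=[-6, -8, -7, -9, -11, 1, 0, 2, -3, -2, -1, -4]

[-6, -8, -7, -9, -11, 1, 0, 2, -3, -2, -1, -4]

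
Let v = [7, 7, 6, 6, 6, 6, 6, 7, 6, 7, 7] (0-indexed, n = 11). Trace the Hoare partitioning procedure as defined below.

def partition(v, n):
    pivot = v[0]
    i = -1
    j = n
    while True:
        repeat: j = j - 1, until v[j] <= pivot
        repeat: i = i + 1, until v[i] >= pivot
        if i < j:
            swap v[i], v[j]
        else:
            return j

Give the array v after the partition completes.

pivot = v[0] = 7; i = -1, j = 11
j→10 (v[10]=7≤7), i→0 (v[0]=7≥7); i<j, swap → [7, 7, 6, 6, 6, 6, 6, 7, 6, 7, 7]
j→9 (v[9]=7≤7), i→1 (v[1]=7≥7); i<j, swap → [7, 7, 6, 6, 6, 6, 6, 7, 6, 7, 7]
j→8 (v[8]=6≤7), i→7 (v[7]=7≥7); i<j, swap → [7, 7, 6, 6, 6, 6, 6, 6, 7, 7, 7]
j→7, i→8; i≥j, return j=7. v = [7, 7, 6, 6, 6, 6, 6, 6, 7, 7, 7]

[7, 7, 6, 6, 6, 6, 6, 6, 7, 7, 7]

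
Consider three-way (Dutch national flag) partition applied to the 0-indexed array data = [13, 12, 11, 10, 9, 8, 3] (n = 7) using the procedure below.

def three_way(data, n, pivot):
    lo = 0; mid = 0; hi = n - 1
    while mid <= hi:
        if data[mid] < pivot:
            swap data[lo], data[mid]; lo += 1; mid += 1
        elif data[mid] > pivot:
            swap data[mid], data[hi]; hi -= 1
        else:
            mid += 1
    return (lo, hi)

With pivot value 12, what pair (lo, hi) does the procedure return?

(5, 5)

lo=0 mid=0 hi=6
13>12: swap(0,6), hi=5 ⇒ [3, 12, 11, 10, 9, 8, 13]
3<12: swap(0,0), lo=1 mid=1 ⇒ [3, 12, 11, 10, 9, 8, 13]
12=12: mid=2
11<12: swap(1,2), lo=2 mid=3 ⇒ [3, 11, 12, 10, 9, 8, 13]
10<12: swap(2,3), lo=3 mid=4 ⇒ [3, 11, 10, 12, 9, 8, 13]
9<12: swap(3,4), lo=4 mid=5 ⇒ [3, 11, 10, 9, 12, 8, 13]
8<12: swap(4,5), lo=5 mid=6 ⇒ [3, 11, 10, 9, 8, 12, 13]
done. lo=5 hi=5; data=[3, 11, 10, 9, 8, 12, 13]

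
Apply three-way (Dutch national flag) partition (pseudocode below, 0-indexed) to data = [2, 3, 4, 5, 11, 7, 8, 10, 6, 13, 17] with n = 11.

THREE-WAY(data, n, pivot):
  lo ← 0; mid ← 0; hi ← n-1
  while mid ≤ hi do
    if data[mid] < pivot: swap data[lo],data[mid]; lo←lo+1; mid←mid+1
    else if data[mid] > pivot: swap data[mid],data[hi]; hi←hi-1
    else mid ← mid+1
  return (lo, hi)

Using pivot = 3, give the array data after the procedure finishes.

[2, 3, 5, 11, 7, 8, 10, 6, 13, 17, 4]

lo=0 mid=0 hi=10
2<3: swap(0,0), lo=1 mid=1 ⇒ [2, 3, 4, 5, 11, 7, 8, 10, 6, 13, 17]
3=3: mid=2
4>3: swap(2,10), hi=9 ⇒ [2, 3, 17, 5, 11, 7, 8, 10, 6, 13, 4]
17>3: swap(2,9), hi=8 ⇒ [2, 3, 13, 5, 11, 7, 8, 10, 6, 17, 4]
13>3: swap(2,8), hi=7 ⇒ [2, 3, 6, 5, 11, 7, 8, 10, 13, 17, 4]
6>3: swap(2,7), hi=6 ⇒ [2, 3, 10, 5, 11, 7, 8, 6, 13, 17, 4]
10>3: swap(2,6), hi=5 ⇒ [2, 3, 8, 5, 11, 7, 10, 6, 13, 17, 4]
8>3: swap(2,5), hi=4 ⇒ [2, 3, 7, 5, 11, 8, 10, 6, 13, 17, 4]
7>3: swap(2,4), hi=3 ⇒ [2, 3, 11, 5, 7, 8, 10, 6, 13, 17, 4]
11>3: swap(2,3), hi=2 ⇒ [2, 3, 5, 11, 7, 8, 10, 6, 13, 17, 4]
5>3: swap(2,2), hi=1 ⇒ [2, 3, 5, 11, 7, 8, 10, 6, 13, 17, 4]
done. lo=1 hi=1; data=[2, 3, 5, 11, 7, 8, 10, 6, 13, 17, 4]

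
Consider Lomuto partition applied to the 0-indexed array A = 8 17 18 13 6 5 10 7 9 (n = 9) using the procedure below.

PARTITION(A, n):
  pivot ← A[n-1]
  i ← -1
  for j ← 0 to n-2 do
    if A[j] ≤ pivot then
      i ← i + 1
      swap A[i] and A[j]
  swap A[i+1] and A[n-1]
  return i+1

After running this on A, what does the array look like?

pivot=9, i=-1
j=0: 8≤9, i=0, swap(0,0) ⇒ 8 17 18 13 6 5 10 7 9
j=1: 17>9, skip
j=2: 18>9, skip
j=3: 13>9, skip
j=4: 6≤9, i=1, swap(1,4) ⇒ 8 6 18 13 17 5 10 7 9
j=5: 5≤9, i=2, swap(2,5) ⇒ 8 6 5 13 17 18 10 7 9
j=6: 10>9, skip
j=7: 7≤9, i=3, swap(3,7) ⇒ 8 6 5 7 17 18 10 13 9
swap(4,8) ⇒ 8 6 5 7 9 18 10 13 17; return 4

8 6 5 7 9 18 10 13 17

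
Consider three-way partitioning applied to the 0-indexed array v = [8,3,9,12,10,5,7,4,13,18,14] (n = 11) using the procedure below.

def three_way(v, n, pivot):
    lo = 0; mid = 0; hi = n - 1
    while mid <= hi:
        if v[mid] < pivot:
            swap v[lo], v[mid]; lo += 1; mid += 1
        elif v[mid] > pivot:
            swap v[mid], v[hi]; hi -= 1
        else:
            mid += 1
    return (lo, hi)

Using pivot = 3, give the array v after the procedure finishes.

[3,9,12,10,5,7,4,13,18,14,8]

pivot = 3; lo=0, mid=0, hi=10
v[mid]=8>3: swap v[0],v[10]; hi=9 → [14,3,9,12,10,5,7,4,13,18,8]
v[mid]=14>3: swap v[0],v[9]; hi=8 → [18,3,9,12,10,5,7,4,13,14,8]
v[mid]=18>3: swap v[0],v[8]; hi=7 → [13,3,9,12,10,5,7,4,18,14,8]
v[mid]=13>3: swap v[0],v[7]; hi=6 → [4,3,9,12,10,5,7,13,18,14,8]
v[mid]=4>3: swap v[0],v[6]; hi=5 → [7,3,9,12,10,5,4,13,18,14,8]
v[mid]=7>3: swap v[0],v[5]; hi=4 → [5,3,9,12,10,7,4,13,18,14,8]
v[mid]=5>3: swap v[0],v[4]; hi=3 → [10,3,9,12,5,7,4,13,18,14,8]
v[mid]=10>3: swap v[0],v[3]; hi=2 → [12,3,9,10,5,7,4,13,18,14,8]
v[mid]=12>3: swap v[0],v[2]; hi=1 → [9,3,12,10,5,7,4,13,18,14,8]
v[mid]=9>3: swap v[0],v[1]; hi=0 → [3,9,12,10,5,7,4,13,18,14,8]
v[mid]=3=3: mid=1
end: lo=0, hi=0; v = [3,9,12,10,5,7,4,13,18,14,8]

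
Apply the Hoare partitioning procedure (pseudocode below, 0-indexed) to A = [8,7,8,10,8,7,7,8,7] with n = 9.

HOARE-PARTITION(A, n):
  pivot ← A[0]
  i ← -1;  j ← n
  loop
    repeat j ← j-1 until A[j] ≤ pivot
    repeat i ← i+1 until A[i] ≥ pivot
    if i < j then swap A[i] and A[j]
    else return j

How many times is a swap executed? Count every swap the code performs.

4

pivot=8
j stops at 8 (7), i stops at 0 (8); swap ⇒ [7,7,8,10,8,7,7,8,8]
j stops at 7 (8), i stops at 2 (8); swap ⇒ [7,7,8,10,8,7,7,8,8]
j stops at 6 (7), i stops at 3 (10); swap ⇒ [7,7,8,7,8,7,10,8,8]
j stops at 5 (7), i stops at 4 (8); swap ⇒ [7,7,8,7,7,8,10,8,8]
j stops at 4, i stops at 5; i≥j ⇒ return 4. A=[7,7,8,7,7,8,10,8,8]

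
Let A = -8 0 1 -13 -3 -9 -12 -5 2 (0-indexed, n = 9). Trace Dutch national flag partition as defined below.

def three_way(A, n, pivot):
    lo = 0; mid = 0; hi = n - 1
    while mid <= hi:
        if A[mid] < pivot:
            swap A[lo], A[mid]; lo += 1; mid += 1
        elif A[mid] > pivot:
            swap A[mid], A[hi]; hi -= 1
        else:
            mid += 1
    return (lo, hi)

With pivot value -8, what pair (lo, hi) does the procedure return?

pivot = -8; lo=0, mid=0, hi=8
A[mid]=-8=-8: mid=1
A[mid]=0>-8: swap A[1],A[8]; hi=7 → -8 2 1 -13 -3 -9 -12 -5 0
A[mid]=2>-8: swap A[1],A[7]; hi=6 → -8 -5 1 -13 -3 -9 -12 2 0
A[mid]=-5>-8: swap A[1],A[6]; hi=5 → -8 -12 1 -13 -3 -9 -5 2 0
A[mid]=-12<-8: swap A[0],A[1]; lo=1,mid=2 → -12 -8 1 -13 -3 -9 -5 2 0
A[mid]=1>-8: swap A[2],A[5]; hi=4 → -12 -8 -9 -13 -3 1 -5 2 0
A[mid]=-9<-8: swap A[1],A[2]; lo=2,mid=3 → -12 -9 -8 -13 -3 1 -5 2 0
A[mid]=-13<-8: swap A[2],A[3]; lo=3,mid=4 → -12 -9 -13 -8 -3 1 -5 2 0
A[mid]=-3>-8: swap A[4],A[4]; hi=3 → -12 -9 -13 -8 -3 1 -5 2 0
end: lo=3, hi=3; A = -12 -9 -13 -8 -3 1 -5 2 0

(3, 3)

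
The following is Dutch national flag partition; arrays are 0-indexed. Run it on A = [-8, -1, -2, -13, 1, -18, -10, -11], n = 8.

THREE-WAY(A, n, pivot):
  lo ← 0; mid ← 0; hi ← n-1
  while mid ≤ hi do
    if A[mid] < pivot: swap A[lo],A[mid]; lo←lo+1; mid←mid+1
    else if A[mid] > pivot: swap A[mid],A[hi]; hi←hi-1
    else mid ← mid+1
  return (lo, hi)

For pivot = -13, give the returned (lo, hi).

pivot = -13; lo=0, mid=0, hi=7
A[mid]=-8>-13: swap A[0],A[7]; hi=6 → [-11, -1, -2, -13, 1, -18, -10, -8]
A[mid]=-11>-13: swap A[0],A[6]; hi=5 → [-10, -1, -2, -13, 1, -18, -11, -8]
A[mid]=-10>-13: swap A[0],A[5]; hi=4 → [-18, -1, -2, -13, 1, -10, -11, -8]
A[mid]=-18<-13: swap A[0],A[0]; lo=1,mid=1 → [-18, -1, -2, -13, 1, -10, -11, -8]
A[mid]=-1>-13: swap A[1],A[4]; hi=3 → [-18, 1, -2, -13, -1, -10, -11, -8]
A[mid]=1>-13: swap A[1],A[3]; hi=2 → [-18, -13, -2, 1, -1, -10, -11, -8]
A[mid]=-13=-13: mid=2
A[mid]=-2>-13: swap A[2],A[2]; hi=1 → [-18, -13, -2, 1, -1, -10, -11, -8]
end: lo=1, hi=1; A = [-18, -13, -2, 1, -1, -10, -11, -8]

(1, 1)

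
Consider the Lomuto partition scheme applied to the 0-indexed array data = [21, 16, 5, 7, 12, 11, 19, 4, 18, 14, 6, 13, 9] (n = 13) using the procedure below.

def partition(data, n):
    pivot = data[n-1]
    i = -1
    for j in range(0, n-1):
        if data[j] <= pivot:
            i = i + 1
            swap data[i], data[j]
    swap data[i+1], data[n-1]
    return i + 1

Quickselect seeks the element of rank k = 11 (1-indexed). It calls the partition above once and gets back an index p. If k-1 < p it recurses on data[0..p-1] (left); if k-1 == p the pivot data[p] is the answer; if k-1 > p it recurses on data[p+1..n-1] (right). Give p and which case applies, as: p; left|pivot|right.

4; right

pivot=9, i=-1
j=0: 21>9, skip
j=1: 16>9, skip
j=2: 5≤9, i=0, swap(0,2) ⇒ [5, 16, 21, 7, 12, 11, 19, 4, 18, 14, 6, 13, 9]
j=3: 7≤9, i=1, swap(1,3) ⇒ [5, 7, 21, 16, 12, 11, 19, 4, 18, 14, 6, 13, 9]
j=4: 12>9, skip
j=5: 11>9, skip
j=6: 19>9, skip
j=7: 4≤9, i=2, swap(2,7) ⇒ [5, 7, 4, 16, 12, 11, 19, 21, 18, 14, 6, 13, 9]
j=8: 18>9, skip
j=9: 14>9, skip
j=10: 6≤9, i=3, swap(3,10) ⇒ [5, 7, 4, 6, 12, 11, 19, 21, 18, 14, 16, 13, 9]
j=11: 13>9, skip
swap(4,12) ⇒ [5, 7, 4, 6, 9, 11, 19, 21, 18, 14, 16, 13, 12]; return 4
p = 4; k-1 = 10 > 4 ⇒ right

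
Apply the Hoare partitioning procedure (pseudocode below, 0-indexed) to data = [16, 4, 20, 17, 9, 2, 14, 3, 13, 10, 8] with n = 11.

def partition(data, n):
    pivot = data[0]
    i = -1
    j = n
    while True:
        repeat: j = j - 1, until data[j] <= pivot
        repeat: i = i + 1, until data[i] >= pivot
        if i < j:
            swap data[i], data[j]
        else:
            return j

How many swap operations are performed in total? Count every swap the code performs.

pivot = data[0] = 16; i = -1, j = 11
j→10 (data[10]=8≤16), i→0 (data[0]=16≥16); i<j, swap → [8, 4, 20, 17, 9, 2, 14, 3, 13, 10, 16]
j→9 (data[9]=10≤16), i→2 (data[2]=20≥16); i<j, swap → [8, 4, 10, 17, 9, 2, 14, 3, 13, 20, 16]
j→8 (data[8]=13≤16), i→3 (data[3]=17≥16); i<j, swap → [8, 4, 10, 13, 9, 2, 14, 3, 17, 20, 16]
j→7, i→8; i≥j, return j=7. data = [8, 4, 10, 13, 9, 2, 14, 3, 17, 20, 16]

3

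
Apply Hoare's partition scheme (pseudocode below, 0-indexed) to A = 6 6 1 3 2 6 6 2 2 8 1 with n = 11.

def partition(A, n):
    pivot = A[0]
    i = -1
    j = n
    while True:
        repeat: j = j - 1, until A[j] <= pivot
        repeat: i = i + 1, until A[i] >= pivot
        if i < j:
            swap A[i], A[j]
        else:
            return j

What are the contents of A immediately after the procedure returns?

1 2 1 3 2 2 6 6 6 8 6

pivot = A[0] = 6; i = -1, j = 11
j→10 (A[10]=1≤6), i→0 (A[0]=6≥6); i<j, swap → 1 6 1 3 2 6 6 2 2 8 6
j→8 (A[8]=2≤6), i→1 (A[1]=6≥6); i<j, swap → 1 2 1 3 2 6 6 2 6 8 6
j→7 (A[7]=2≤6), i→5 (A[5]=6≥6); i<j, swap → 1 2 1 3 2 2 6 6 6 8 6
j→6, i→6; i≥j, return j=6. A = 1 2 1 3 2 2 6 6 6 8 6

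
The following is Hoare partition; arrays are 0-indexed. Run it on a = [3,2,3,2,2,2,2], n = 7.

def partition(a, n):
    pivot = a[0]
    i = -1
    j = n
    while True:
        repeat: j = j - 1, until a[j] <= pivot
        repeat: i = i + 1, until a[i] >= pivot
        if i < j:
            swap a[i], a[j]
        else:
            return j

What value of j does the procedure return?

pivot = a[0] = 3; i = -1, j = 7
j→6 (a[6]=2≤3), i→0 (a[0]=3≥3); i<j, swap → [2,2,3,2,2,2,3]
j→5 (a[5]=2≤3), i→2 (a[2]=3≥3); i<j, swap → [2,2,2,2,2,3,3]
j→4, i→5; i≥j, return j=4. a = [2,2,2,2,2,3,3]

4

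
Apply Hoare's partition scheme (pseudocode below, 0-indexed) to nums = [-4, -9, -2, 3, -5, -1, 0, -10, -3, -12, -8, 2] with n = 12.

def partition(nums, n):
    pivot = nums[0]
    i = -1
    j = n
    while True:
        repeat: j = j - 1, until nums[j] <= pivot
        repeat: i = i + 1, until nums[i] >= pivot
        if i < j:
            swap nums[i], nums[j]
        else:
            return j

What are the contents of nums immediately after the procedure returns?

pivot = nums[0] = -4; i = -1, j = 12
j→10 (nums[10]=-8≤-4), i→0 (nums[0]=-4≥-4); i<j, swap → [-8, -9, -2, 3, -5, -1, 0, -10, -3, -12, -4, 2]
j→9 (nums[9]=-12≤-4), i→2 (nums[2]=-2≥-4); i<j, swap → [-8, -9, -12, 3, -5, -1, 0, -10, -3, -2, -4, 2]
j→7 (nums[7]=-10≤-4), i→3 (nums[3]=3≥-4); i<j, swap → [-8, -9, -12, -10, -5, -1, 0, 3, -3, -2, -4, 2]
j→4, i→5; i≥j, return j=4. nums = [-8, -9, -12, -10, -5, -1, 0, 3, -3, -2, -4, 2]

[-8, -9, -12, -10, -5, -1, 0, 3, -3, -2, -4, 2]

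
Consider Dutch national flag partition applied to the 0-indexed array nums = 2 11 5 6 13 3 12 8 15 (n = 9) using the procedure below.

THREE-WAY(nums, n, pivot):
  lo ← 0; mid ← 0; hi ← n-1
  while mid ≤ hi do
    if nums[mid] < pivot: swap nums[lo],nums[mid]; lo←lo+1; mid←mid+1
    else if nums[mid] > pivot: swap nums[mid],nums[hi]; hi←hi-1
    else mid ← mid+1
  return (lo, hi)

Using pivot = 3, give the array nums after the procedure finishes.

2 3 6 13 5 12 8 15 11

pivot = 3; lo=0, mid=0, hi=8
nums[mid]=2<3: swap nums[0],nums[0]; lo=1,mid=1 → 2 11 5 6 13 3 12 8 15
nums[mid]=11>3: swap nums[1],nums[8]; hi=7 → 2 15 5 6 13 3 12 8 11
nums[mid]=15>3: swap nums[1],nums[7]; hi=6 → 2 8 5 6 13 3 12 15 11
nums[mid]=8>3: swap nums[1],nums[6]; hi=5 → 2 12 5 6 13 3 8 15 11
nums[mid]=12>3: swap nums[1],nums[5]; hi=4 → 2 3 5 6 13 12 8 15 11
nums[mid]=3=3: mid=2
nums[mid]=5>3: swap nums[2],nums[4]; hi=3 → 2 3 13 6 5 12 8 15 11
nums[mid]=13>3: swap nums[2],nums[3]; hi=2 → 2 3 6 13 5 12 8 15 11
nums[mid]=6>3: swap nums[2],nums[2]; hi=1 → 2 3 6 13 5 12 8 15 11
end: lo=1, hi=1; nums = 2 3 6 13 5 12 8 15 11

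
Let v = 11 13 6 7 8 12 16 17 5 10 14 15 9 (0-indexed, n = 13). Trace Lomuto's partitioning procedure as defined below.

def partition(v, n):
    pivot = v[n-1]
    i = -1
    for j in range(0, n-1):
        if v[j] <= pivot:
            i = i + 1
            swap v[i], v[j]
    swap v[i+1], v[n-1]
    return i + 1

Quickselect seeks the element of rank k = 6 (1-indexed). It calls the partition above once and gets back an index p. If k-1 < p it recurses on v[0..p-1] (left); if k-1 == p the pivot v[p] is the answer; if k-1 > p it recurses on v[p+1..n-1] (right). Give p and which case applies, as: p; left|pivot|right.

4; right

pivot = v[12] = 9; i = -1
j=0: v[0]=11 > 9 → no swap
j=1: v[1]=13 > 9 → no swap
j=2: v[2]=6 ≤ 9 → i=0, swap v[0],v[2] → 6 13 11 7 8 12 16 17 5 10 14 15 9
j=3: v[3]=7 ≤ 9 → i=1, swap v[1],v[3] → 6 7 11 13 8 12 16 17 5 10 14 15 9
j=4: v[4]=8 ≤ 9 → i=2, swap v[2],v[4] → 6 7 8 13 11 12 16 17 5 10 14 15 9
j=5: v[5]=12 > 9 → no swap
j=6: v[6]=16 > 9 → no swap
j=7: v[7]=17 > 9 → no swap
j=8: v[8]=5 ≤ 9 → i=3, swap v[3],v[8] → 6 7 8 5 11 12 16 17 13 10 14 15 9
j=9: v[9]=10 > 9 → no swap
j=10: v[10]=14 > 9 → no swap
j=11: v[11]=15 > 9 → no swap
final swap v[4],v[12] → 6 7 8 5 9 12 16 17 13 10 14 15 11; return 4
p = 4; k-1 = 5 > 4 ⇒ right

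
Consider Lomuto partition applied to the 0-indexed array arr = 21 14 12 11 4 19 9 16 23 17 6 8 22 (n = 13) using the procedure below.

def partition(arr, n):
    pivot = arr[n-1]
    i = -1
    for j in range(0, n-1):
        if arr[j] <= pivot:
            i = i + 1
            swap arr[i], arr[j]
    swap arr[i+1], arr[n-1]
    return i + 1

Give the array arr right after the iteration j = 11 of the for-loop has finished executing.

21 14 12 11 4 19 9 16 17 6 8 23 22

pivot=22, i=-1
j=0: 21≤22, i=0, swap(0,0) ⇒ 21 14 12 11 4 19 9 16 23 17 6 8 22
j=1: 14≤22, i=1, swap(1,1) ⇒ 21 14 12 11 4 19 9 16 23 17 6 8 22
j=2: 12≤22, i=2, swap(2,2) ⇒ 21 14 12 11 4 19 9 16 23 17 6 8 22
j=3: 11≤22, i=3, swap(3,3) ⇒ 21 14 12 11 4 19 9 16 23 17 6 8 22
j=4: 4≤22, i=4, swap(4,4) ⇒ 21 14 12 11 4 19 9 16 23 17 6 8 22
j=5: 19≤22, i=5, swap(5,5) ⇒ 21 14 12 11 4 19 9 16 23 17 6 8 22
j=6: 9≤22, i=6, swap(6,6) ⇒ 21 14 12 11 4 19 9 16 23 17 6 8 22
j=7: 16≤22, i=7, swap(7,7) ⇒ 21 14 12 11 4 19 9 16 23 17 6 8 22
j=8: 23>22, skip
j=9: 17≤22, i=8, swap(8,9) ⇒ 21 14 12 11 4 19 9 16 17 23 6 8 22
j=10: 6≤22, i=9, swap(9,10) ⇒ 21 14 12 11 4 19 9 16 17 6 23 8 22
j=11: 8≤22, i=10, swap(10,11) ⇒ 21 14 12 11 4 19 9 16 17 6 8 23 22
(after j=11) arr = 21 14 12 11 4 19 9 16 17 6 8 23 22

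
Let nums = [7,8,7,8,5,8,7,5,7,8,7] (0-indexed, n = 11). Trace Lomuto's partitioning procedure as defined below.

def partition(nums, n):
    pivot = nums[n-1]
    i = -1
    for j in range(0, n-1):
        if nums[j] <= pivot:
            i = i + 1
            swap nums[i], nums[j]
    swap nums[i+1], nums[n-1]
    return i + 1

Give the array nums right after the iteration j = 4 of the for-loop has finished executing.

pivot = nums[10] = 7; i = -1
j=0: nums[0]=7 ≤ 7 → i=0, swap nums[0],nums[0] (no change) → [7,8,7,8,5,8,7,5,7,8,7]
j=1: nums[1]=8 > 7 → no swap
j=2: nums[2]=7 ≤ 7 → i=1, swap nums[1],nums[2] → [7,7,8,8,5,8,7,5,7,8,7]
j=3: nums[3]=8 > 7 → no swap
j=4: nums[4]=5 ≤ 7 → i=2, swap nums[2],nums[4] → [7,7,5,8,8,8,7,5,7,8,7]
(after j=4) nums = [7,7,5,8,8,8,7,5,7,8,7]

[7,7,5,8,8,8,7,5,7,8,7]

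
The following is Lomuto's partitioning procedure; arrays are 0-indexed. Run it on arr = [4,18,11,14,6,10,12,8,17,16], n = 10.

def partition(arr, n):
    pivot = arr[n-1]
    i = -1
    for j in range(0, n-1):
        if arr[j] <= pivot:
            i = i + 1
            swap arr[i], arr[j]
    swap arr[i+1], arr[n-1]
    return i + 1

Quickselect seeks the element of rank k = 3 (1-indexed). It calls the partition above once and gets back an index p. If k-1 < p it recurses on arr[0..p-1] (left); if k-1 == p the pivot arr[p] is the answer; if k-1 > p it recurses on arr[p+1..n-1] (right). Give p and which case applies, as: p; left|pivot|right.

7; left

pivot = arr[9] = 16; i = -1
j=0: arr[0]=4 ≤ 16 → i=0, swap arr[0],arr[0] (no change) → [4,18,11,14,6,10,12,8,17,16]
j=1: arr[1]=18 > 16 → no swap
j=2: arr[2]=11 ≤ 16 → i=1, swap arr[1],arr[2] → [4,11,18,14,6,10,12,8,17,16]
j=3: arr[3]=14 ≤ 16 → i=2, swap arr[2],arr[3] → [4,11,14,18,6,10,12,8,17,16]
j=4: arr[4]=6 ≤ 16 → i=3, swap arr[3],arr[4] → [4,11,14,6,18,10,12,8,17,16]
j=5: arr[5]=10 ≤ 16 → i=4, swap arr[4],arr[5] → [4,11,14,6,10,18,12,8,17,16]
j=6: arr[6]=12 ≤ 16 → i=5, swap arr[5],arr[6] → [4,11,14,6,10,12,18,8,17,16]
j=7: arr[7]=8 ≤ 16 → i=6, swap arr[6],arr[7] → [4,11,14,6,10,12,8,18,17,16]
j=8: arr[8]=17 > 16 → no swap
final swap arr[7],arr[9] → [4,11,14,6,10,12,8,16,17,18]; return 7
p = 7; k-1 = 2 < 7 ⇒ left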